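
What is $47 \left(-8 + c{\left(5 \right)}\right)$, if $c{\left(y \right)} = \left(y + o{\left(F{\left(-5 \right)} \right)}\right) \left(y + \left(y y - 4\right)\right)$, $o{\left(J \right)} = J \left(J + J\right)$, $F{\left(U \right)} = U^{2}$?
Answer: $1533234$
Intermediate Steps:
$o{\left(J \right)} = 2 J^{2}$ ($o{\left(J \right)} = J 2 J = 2 J^{2}$)
$c{\left(y \right)} = \left(1250 + y\right) \left(-4 + y + y^{2}\right)$ ($c{\left(y \right)} = \left(y + 2 \left(\left(-5\right)^{2}\right)^{2}\right) \left(y + \left(y y - 4\right)\right) = \left(y + 2 \cdot 25^{2}\right) \left(y + \left(y^{2} - 4\right)\right) = \left(y + 2 \cdot 625\right) \left(y + \left(-4 + y^{2}\right)\right) = \left(y + 1250\right) \left(-4 + y + y^{2}\right) = \left(1250 + y\right) \left(-4 + y + y^{2}\right)$)
$47 \left(-8 + c{\left(5 \right)}\right) = 47 \left(-8 + \left(-5000 + 5^{3} + 1246 \cdot 5 + 1251 \cdot 5^{2}\right)\right) = 47 \left(-8 + \left(-5000 + 125 + 6230 + 1251 \cdot 25\right)\right) = 47 \left(-8 + \left(-5000 + 125 + 6230 + 31275\right)\right) = 47 \left(-8 + 32630\right) = 47 \cdot 32622 = 1533234$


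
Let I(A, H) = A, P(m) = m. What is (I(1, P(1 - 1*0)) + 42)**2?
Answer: 1849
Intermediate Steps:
(I(1, P(1 - 1*0)) + 42)**2 = (1 + 42)**2 = 43**2 = 1849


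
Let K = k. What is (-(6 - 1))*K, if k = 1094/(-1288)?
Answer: 2735/644 ≈ 4.2469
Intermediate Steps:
k = -547/644 (k = 1094*(-1/1288) = -547/644 ≈ -0.84938)
K = -547/644 ≈ -0.84938
(-(6 - 1))*K = -(6 - 1)*(-547/644) = -1*5*(-547/644) = -5*(-547/644) = 2735/644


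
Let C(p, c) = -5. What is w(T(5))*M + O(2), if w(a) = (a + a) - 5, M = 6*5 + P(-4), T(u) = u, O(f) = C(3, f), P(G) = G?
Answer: 125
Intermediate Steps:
O(f) = -5
M = 26 (M = 6*5 - 4 = 30 - 4 = 26)
w(a) = -5 + 2*a (w(a) = 2*a - 5 = -5 + 2*a)
w(T(5))*M + O(2) = (-5 + 2*5)*26 - 5 = (-5 + 10)*26 - 5 = 5*26 - 5 = 130 - 5 = 125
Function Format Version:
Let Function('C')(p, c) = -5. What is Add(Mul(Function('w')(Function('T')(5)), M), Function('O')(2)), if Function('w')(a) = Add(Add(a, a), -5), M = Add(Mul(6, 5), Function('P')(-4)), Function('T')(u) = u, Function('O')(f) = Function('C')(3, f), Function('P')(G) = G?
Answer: 125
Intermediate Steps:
Function('O')(f) = -5
M = 26 (M = Add(Mul(6, 5), -4) = Add(30, -4) = 26)
Function('w')(a) = Add(-5, Mul(2, a)) (Function('w')(a) = Add(Mul(2, a), -5) = Add(-5, Mul(2, a)))
Add(Mul(Function('w')(Function('T')(5)), M), Function('O')(2)) = Add(Mul(Add(-5, Mul(2, 5)), 26), -5) = Add(Mul(Add(-5, 10), 26), -5) = Add(Mul(5, 26), -5) = Add(130, -5) = 125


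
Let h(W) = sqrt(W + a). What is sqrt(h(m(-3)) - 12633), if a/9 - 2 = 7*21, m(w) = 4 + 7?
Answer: sqrt(-12633 + 26*sqrt(2)) ≈ 112.23*I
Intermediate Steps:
m(w) = 11
a = 1341 (a = 18 + 9*(7*21) = 18 + 9*147 = 18 + 1323 = 1341)
h(W) = sqrt(1341 + W) (h(W) = sqrt(W + 1341) = sqrt(1341 + W))
sqrt(h(m(-3)) - 12633) = sqrt(sqrt(1341 + 11) - 12633) = sqrt(sqrt(1352) - 12633) = sqrt(26*sqrt(2) - 12633) = sqrt(-12633 + 26*sqrt(2))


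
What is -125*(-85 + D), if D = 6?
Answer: 9875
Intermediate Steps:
-125*(-85 + D) = -125*(-85 + 6) = -125*(-79) = 9875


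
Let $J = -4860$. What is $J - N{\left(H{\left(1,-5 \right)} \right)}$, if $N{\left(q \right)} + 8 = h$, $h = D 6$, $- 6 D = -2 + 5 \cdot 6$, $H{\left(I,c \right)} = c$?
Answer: $-4824$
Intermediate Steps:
$D = - \frac{14}{3}$ ($D = - \frac{-2 + 5 \cdot 6}{6} = - \frac{-2 + 30}{6} = \left(- \frac{1}{6}\right) 28 = - \frac{14}{3} \approx -4.6667$)
$h = -28$ ($h = \left(- \frac{14}{3}\right) 6 = -28$)
$N{\left(q \right)} = -36$ ($N{\left(q \right)} = -8 - 28 = -36$)
$J - N{\left(H{\left(1,-5 \right)} \right)} = -4860 - -36 = -4860 + 36 = -4824$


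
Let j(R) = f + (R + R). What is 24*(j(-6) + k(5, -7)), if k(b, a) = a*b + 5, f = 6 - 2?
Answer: -912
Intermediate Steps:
f = 4
k(b, a) = 5 + a*b
j(R) = 4 + 2*R (j(R) = 4 + (R + R) = 4 + 2*R)
24*(j(-6) + k(5, -7)) = 24*((4 + 2*(-6)) + (5 - 7*5)) = 24*((4 - 12) + (5 - 35)) = 24*(-8 - 30) = 24*(-38) = -912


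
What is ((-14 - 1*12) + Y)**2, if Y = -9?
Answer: 1225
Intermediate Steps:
((-14 - 1*12) + Y)**2 = ((-14 - 1*12) - 9)**2 = ((-14 - 12) - 9)**2 = (-26 - 9)**2 = (-35)**2 = 1225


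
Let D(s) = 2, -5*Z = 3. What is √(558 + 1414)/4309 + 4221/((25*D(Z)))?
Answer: 4221/50 + 2*√493/4309 ≈ 84.430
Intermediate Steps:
Z = -⅗ (Z = -⅕*3 = -⅗ ≈ -0.60000)
√(558 + 1414)/4309 + 4221/((25*D(Z))) = √(558 + 1414)/4309 + 4221/((25*2)) = √1972*(1/4309) + 4221/50 = (2*√493)*(1/4309) + 4221*(1/50) = 2*√493/4309 + 4221/50 = 4221/50 + 2*√493/4309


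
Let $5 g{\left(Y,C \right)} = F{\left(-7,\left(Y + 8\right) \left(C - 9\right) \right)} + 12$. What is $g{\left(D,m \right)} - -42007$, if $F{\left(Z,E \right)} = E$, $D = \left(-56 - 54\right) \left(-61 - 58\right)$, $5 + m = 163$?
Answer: $\frac{2161649}{5} \approx 4.3233 \cdot 10^{5}$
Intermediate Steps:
$m = 158$ ($m = -5 + 163 = 158$)
$D = 13090$ ($D = \left(-110\right) \left(-119\right) = 13090$)
$g{\left(Y,C \right)} = \frac{12}{5} + \frac{\left(-9 + C\right) \left(8 + Y\right)}{5}$ ($g{\left(Y,C \right)} = \frac{\left(Y + 8\right) \left(C - 9\right) + 12}{5} = \frac{\left(8 + Y\right) \left(-9 + C\right) + 12}{5} = \frac{\left(-9 + C\right) \left(8 + Y\right) + 12}{5} = \frac{12 + \left(-9 + C\right) \left(8 + Y\right)}{5} = \frac{12}{5} + \frac{\left(-9 + C\right) \left(8 + Y\right)}{5}$)
$g{\left(D,m \right)} - -42007 = \left(-12 - 23562 + \frac{8}{5} \cdot 158 + \frac{1}{5} \cdot 158 \cdot 13090\right) - -42007 = \left(-12 - 23562 + \frac{1264}{5} + 413644\right) + 42007 = \frac{1951614}{5} + 42007 = \frac{2161649}{5}$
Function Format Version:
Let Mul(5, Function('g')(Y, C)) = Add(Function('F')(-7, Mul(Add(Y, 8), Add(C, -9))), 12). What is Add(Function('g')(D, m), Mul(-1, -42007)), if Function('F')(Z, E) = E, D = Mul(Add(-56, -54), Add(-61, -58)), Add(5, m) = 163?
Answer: Rational(2161649, 5) ≈ 4.3233e+5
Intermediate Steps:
m = 158 (m = Add(-5, 163) = 158)
D = 13090 (D = Mul(-110, -119) = 13090)
Function('g')(Y, C) = Add(Rational(12, 5), Mul(Rational(1, 5), Add(-9, C), Add(8, Y))) (Function('g')(Y, C) = Mul(Rational(1, 5), Add(Mul(Add(Y, 8), Add(C, -9)), 12)) = Mul(Rational(1, 5), Add(Mul(Add(8, Y), Add(-9, C)), 12)) = Mul(Rational(1, 5), Add(Mul(Add(-9, C), Add(8, Y)), 12)) = Mul(Rational(1, 5), Add(12, Mul(Add(-9, C), Add(8, Y)))) = Add(Rational(12, 5), Mul(Rational(1, 5), Add(-9, C), Add(8, Y))))
Add(Function('g')(D, m), Mul(-1, -42007)) = Add(Add(-12, Mul(Rational(-9, 5), 13090), Mul(Rational(8, 5), 158), Mul(Rational(1, 5), 158, 13090)), Mul(-1, -42007)) = Add(Add(-12, -23562, Rational(1264, 5), 413644), 42007) = Add(Rational(1951614, 5), 42007) = Rational(2161649, 5)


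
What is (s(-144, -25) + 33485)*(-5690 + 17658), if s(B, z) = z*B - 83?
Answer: 442839936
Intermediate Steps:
s(B, z) = -83 + B*z (s(B, z) = B*z - 83 = -83 + B*z)
(s(-144, -25) + 33485)*(-5690 + 17658) = ((-83 - 144*(-25)) + 33485)*(-5690 + 17658) = ((-83 + 3600) + 33485)*11968 = (3517 + 33485)*11968 = 37002*11968 = 442839936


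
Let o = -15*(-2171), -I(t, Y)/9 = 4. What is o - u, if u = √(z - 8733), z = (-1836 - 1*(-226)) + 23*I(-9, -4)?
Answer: 32565 - I*√11171 ≈ 32565.0 - 105.69*I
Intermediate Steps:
I(t, Y) = -36 (I(t, Y) = -9*4 = -36)
z = -2438 (z = (-1836 - 1*(-226)) + 23*(-36) = (-1836 + 226) - 828 = -1610 - 828 = -2438)
o = 32565
u = I*√11171 (u = √(-2438 - 8733) = √(-11171) = I*√11171 ≈ 105.69*I)
o - u = 32565 - I*√11171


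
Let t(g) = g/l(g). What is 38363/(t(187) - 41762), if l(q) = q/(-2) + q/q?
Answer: -7097155/7726344 ≈ -0.91857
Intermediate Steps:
l(q) = 1 - q/2 (l(q) = q*(-1/2) + 1 = -q/2 + 1 = 1 - q/2)
t(g) = g/(1 - g/2)
38363/(t(187) - 41762) = 38363/(-2*187/(-2 + 187) - 41762) = 38363/(-2*187/185 - 41762) = 38363/(-2*187*1/185 - 41762) = 38363/(-374/185 - 41762) = 38363/(-7726344/185) = 38363*(-185/7726344) = -7097155/7726344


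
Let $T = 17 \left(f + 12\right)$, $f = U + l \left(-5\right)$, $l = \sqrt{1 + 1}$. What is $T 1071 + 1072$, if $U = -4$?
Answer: $146728 - 91035 \sqrt{2} \approx 17985.0$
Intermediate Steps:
$l = \sqrt{2} \approx 1.4142$
$f = -4 - 5 \sqrt{2}$ ($f = -4 + \sqrt{2} \left(-5\right) = -4 - 5 \sqrt{2} \approx -11.071$)
$T = 136 - 85 \sqrt{2}$ ($T = 17 \left(\left(-4 - 5 \sqrt{2}\right) + 12\right) = 17 \left(8 - 5 \sqrt{2}\right) = 136 - 85 \sqrt{2} \approx 15.792$)
$T 1071 + 1072 = \left(136 - 85 \sqrt{2}\right) 1071 + 1072 = \left(145656 - 91035 \sqrt{2}\right) + 1072 = 146728 - 91035 \sqrt{2}$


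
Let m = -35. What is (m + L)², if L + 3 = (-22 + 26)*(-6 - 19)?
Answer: 19044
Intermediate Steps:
L = -103 (L = -3 + (-22 + 26)*(-6 - 19) = -3 + 4*(-25) = -3 - 100 = -103)
(m + L)² = (-35 - 103)² = (-138)² = 19044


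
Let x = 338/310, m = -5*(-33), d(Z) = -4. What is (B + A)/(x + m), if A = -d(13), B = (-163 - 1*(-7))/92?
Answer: 8215/592112 ≈ 0.013874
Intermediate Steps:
m = 165
B = -39/23 (B = (-163 + 7)*(1/92) = -156*1/92 = -39/23 ≈ -1.6957)
A = 4 (A = -1*(-4) = 4)
x = 169/155 (x = 338*(1/310) = 169/155 ≈ 1.0903)
(B + A)/(x + m) = (-39/23 + 4)/(169/155 + 165) = 53/(23*(25744/155)) = (53/23)*(155/25744) = 8215/592112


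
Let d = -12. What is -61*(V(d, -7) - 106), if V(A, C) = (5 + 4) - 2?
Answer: 6039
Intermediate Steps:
V(A, C) = 7 (V(A, C) = 9 - 2 = 7)
-61*(V(d, -7) - 106) = -61*(7 - 106) = -61*(-99) = 6039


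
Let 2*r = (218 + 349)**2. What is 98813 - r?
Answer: -123863/2 ≈ -61932.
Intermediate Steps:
r = 321489/2 (r = (218 + 349)**2/2 = (1/2)*567**2 = (1/2)*321489 = 321489/2 ≈ 1.6074e+5)
98813 - r = 98813 - 1*321489/2 = 98813 - 321489/2 = -123863/2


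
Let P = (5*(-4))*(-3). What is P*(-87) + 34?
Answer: -5186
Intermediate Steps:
P = 60 (P = -20*(-3) = 60)
P*(-87) + 34 = 60*(-87) + 34 = -5220 + 34 = -5186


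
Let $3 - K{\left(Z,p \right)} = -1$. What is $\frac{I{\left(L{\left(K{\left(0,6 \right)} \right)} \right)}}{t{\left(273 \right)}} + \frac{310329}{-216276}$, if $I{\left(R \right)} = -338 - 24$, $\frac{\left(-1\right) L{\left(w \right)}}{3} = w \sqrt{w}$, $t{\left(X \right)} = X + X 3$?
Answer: $- \frac{34764265}{19681116} \approx -1.7664$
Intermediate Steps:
$K{\left(Z,p \right)} = 4$ ($K{\left(Z,p \right)} = 3 - -1 = 3 + 1 = 4$)
$t{\left(X \right)} = 4 X$ ($t{\left(X \right)} = X + 3 X = 4 X$)
$L{\left(w \right)} = - 3 w^{\frac{3}{2}}$ ($L{\left(w \right)} = - 3 w \sqrt{w} = - 3 w^{\frac{3}{2}}$)
$I{\left(R \right)} = -362$ ($I{\left(R \right)} = -338 - 24 = -362$)
$\frac{I{\left(L{\left(K{\left(0,6 \right)} \right)} \right)}}{t{\left(273 \right)}} + \frac{310329}{-216276} = - \frac{362}{4 \cdot 273} + \frac{310329}{-216276} = - \frac{362}{1092} + 310329 \left(- \frac{1}{216276}\right) = \left(-362\right) \frac{1}{1092} - \frac{103443}{72092} = - \frac{181}{546} - \frac{103443}{72092} = - \frac{34764265}{19681116}$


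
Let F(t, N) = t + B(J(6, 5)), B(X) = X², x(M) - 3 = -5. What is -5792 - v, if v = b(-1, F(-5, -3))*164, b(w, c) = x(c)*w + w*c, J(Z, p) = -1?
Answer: -6776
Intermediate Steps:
x(M) = -2 (x(M) = 3 - 5 = -2)
F(t, N) = 1 + t (F(t, N) = t + (-1)² = t + 1 = 1 + t)
b(w, c) = -2*w + c*w (b(w, c) = -2*w + w*c = -2*w + c*w)
v = 984 (v = -(-2 + (1 - 5))*164 = -(-2 - 4)*164 = -1*(-6)*164 = 6*164 = 984)
-5792 - v = -5792 - 1*984 = -5792 - 984 = -6776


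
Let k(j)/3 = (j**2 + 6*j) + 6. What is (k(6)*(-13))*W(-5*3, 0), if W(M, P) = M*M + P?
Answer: -684450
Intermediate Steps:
W(M, P) = P + M**2 (W(M, P) = M**2 + P = P + M**2)
k(j) = 18 + 3*j**2 + 18*j (k(j) = 3*((j**2 + 6*j) + 6) = 3*(6 + j**2 + 6*j) = 18 + 3*j**2 + 18*j)
(k(6)*(-13))*W(-5*3, 0) = ((18 + 3*6**2 + 18*6)*(-13))*(0 + (-5*3)**2) = ((18 + 3*36 + 108)*(-13))*(0 + (-15)**2) = ((18 + 108 + 108)*(-13))*(0 + 225) = (234*(-13))*225 = -3042*225 = -684450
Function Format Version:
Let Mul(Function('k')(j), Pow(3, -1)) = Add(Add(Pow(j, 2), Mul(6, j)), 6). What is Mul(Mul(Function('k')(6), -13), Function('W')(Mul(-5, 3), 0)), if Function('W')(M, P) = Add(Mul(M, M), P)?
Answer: -684450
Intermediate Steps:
Function('W')(M, P) = Add(P, Pow(M, 2)) (Function('W')(M, P) = Add(Pow(M, 2), P) = Add(P, Pow(M, 2)))
Function('k')(j) = Add(18, Mul(3, Pow(j, 2)), Mul(18, j)) (Function('k')(j) = Mul(3, Add(Add(Pow(j, 2), Mul(6, j)), 6)) = Mul(3, Add(6, Pow(j, 2), Mul(6, j))) = Add(18, Mul(3, Pow(j, 2)), Mul(18, j)))
Mul(Mul(Function('k')(6), -13), Function('W')(Mul(-5, 3), 0)) = Mul(Mul(Add(18, Mul(3, Pow(6, 2)), Mul(18, 6)), -13), Add(0, Pow(Mul(-5, 3), 2))) = Mul(Mul(Add(18, Mul(3, 36), 108), -13), Add(0, Pow(-15, 2))) = Mul(Mul(Add(18, 108, 108), -13), Add(0, 225)) = Mul(Mul(234, -13), 225) = Mul(-3042, 225) = -684450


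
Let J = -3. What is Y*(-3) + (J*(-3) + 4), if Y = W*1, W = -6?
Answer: 31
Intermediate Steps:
Y = -6 (Y = -6*1 = -6)
Y*(-3) + (J*(-3) + 4) = -6*(-3) + (-3*(-3) + 4) = 18 + (9 + 4) = 18 + 13 = 31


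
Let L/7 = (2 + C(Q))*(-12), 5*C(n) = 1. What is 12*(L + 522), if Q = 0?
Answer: 20232/5 ≈ 4046.4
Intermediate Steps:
C(n) = ⅕ (C(n) = (⅕)*1 = ⅕)
L = -924/5 (L = 7*((2 + ⅕)*(-12)) = 7*((11/5)*(-12)) = 7*(-132/5) = -924/5 ≈ -184.80)
12*(L + 522) = 12*(-924/5 + 522) = 12*(1686/5) = 20232/5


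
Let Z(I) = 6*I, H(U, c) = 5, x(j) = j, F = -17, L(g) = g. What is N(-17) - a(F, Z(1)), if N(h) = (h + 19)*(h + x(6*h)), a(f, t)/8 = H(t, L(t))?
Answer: -278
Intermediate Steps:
a(f, t) = 40 (a(f, t) = 8*5 = 40)
N(h) = 7*h*(19 + h) (N(h) = (h + 19)*(h + 6*h) = (19 + h)*(7*h) = 7*h*(19 + h))
N(-17) - a(F, Z(1)) = 7*(-17)*(19 - 17) - 1*40 = 7*(-17)*2 - 40 = -238 - 40 = -278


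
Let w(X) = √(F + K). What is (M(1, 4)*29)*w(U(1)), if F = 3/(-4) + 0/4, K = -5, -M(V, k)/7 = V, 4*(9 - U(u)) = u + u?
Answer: -203*I*√23/2 ≈ -486.78*I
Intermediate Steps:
U(u) = 9 - u/2 (U(u) = 9 - (u + u)/4 = 9 - u/2)
M(V, k) = -7*V
F = -¾ (F = 3*(-¼) + 0*(¼) = -¾ + 0 = -¾ ≈ -0.75000)
w(X) = I*√23/2 (w(X) = √(-¾ - 5) = √(-23/4) = I*√23/2)
(M(1, 4)*29)*w(U(1)) = (-7*1*29)*(I*√23/2) = (-7*29)*(I*√23/2) = -203*I*√23/2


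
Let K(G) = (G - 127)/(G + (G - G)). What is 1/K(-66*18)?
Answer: 1188/1315 ≈ 0.90342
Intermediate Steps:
K(G) = (-127 + G)/G (K(G) = (-127 + G)/(G + 0) = (-127 + G)/G)
1/K(-66*18) = 1/((-127 - 66*18)/((-66*18))) = 1/((-127 - 1188)/(-1188)) = 1/(-1/1188*(-1315)) = 1/(1315/1188) = 1188/1315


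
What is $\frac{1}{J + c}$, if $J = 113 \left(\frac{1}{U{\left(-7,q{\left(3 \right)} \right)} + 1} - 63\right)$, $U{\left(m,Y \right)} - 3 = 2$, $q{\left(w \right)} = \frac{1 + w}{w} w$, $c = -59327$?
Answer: $- \frac{6}{398563} \approx -1.5054 \cdot 10^{-5}$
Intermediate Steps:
$q{\left(w \right)} = 1 + w$ ($q{\left(w \right)} = \frac{1 + w}{w} w = 1 + w$)
$U{\left(m,Y \right)} = 5$ ($U{\left(m,Y \right)} = 3 + 2 = 5$)
$J = - \frac{42601}{6}$ ($J = 113 \left(\frac{1}{5 + 1} - 63\right) = 113 \left(\frac{1}{6} - 63\right) = 113 \left(- \frac{377}{6}\right) = - \frac{42601}{6} \approx -7100.2$)
$\frac{1}{J + c} = \frac{1}{- \frac{42601}{6} - 59327} = \frac{1}{- \frac{398563}{6}} = - \frac{6}{398563}$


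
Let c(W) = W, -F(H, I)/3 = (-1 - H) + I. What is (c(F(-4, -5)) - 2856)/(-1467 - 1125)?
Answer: 475/432 ≈ 1.0995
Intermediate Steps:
F(H, I) = 3 - 3*I + 3*H (F(H, I) = -3*((-1 - H) + I) = -3*(-1 + I - H) = 3 - 3*I + 3*H)
(c(F(-4, -5)) - 2856)/(-1467 - 1125) = ((3 - 3*(-5) + 3*(-4)) - 2856)/(-1467 - 1125) = ((3 + 15 - 12) - 2856)/(-2592) = (6 - 2856)*(-1/2592) = -2850*(-1/2592) = 475/432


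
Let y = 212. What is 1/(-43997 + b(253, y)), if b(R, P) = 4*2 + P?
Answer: -1/43777 ≈ -2.2843e-5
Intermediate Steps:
b(R, P) = 8 + P
1/(-43997 + b(253, y)) = 1/(-43997 + (8 + 212)) = 1/(-43997 + 220) = 1/(-43777) = -1/43777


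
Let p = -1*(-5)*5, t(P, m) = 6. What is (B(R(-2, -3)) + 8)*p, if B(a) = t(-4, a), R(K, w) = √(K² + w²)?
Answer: 350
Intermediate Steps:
p = 25 (p = 5*5 = 25)
B(a) = 6
(B(R(-2, -3)) + 8)*p = (6 + 8)*25 = 14*25 = 350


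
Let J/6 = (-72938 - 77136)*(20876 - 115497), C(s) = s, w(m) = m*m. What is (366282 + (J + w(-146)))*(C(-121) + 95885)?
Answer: 8159217228272008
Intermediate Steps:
w(m) = m²
J = 85200911724 (J = 6*((-72938 - 77136)*(20876 - 115497)) = 6*(-150074*(-94621)) = 6*14200151954 = 85200911724)
(366282 + (J + w(-146)))*(C(-121) + 95885) = (366282 + (85200911724 + (-146)²))*(-121 + 95885) = (366282 + (85200911724 + 21316))*95764 = (366282 + 85200933040)*95764 = 85201299322*95764 = 8159217228272008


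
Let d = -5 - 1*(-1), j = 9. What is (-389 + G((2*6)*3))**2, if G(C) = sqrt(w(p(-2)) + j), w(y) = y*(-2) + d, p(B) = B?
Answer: 148996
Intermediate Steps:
d = -4 (d = -5 + 1 = -4)
w(y) = -4 - 2*y (w(y) = y*(-2) - 4 = -2*y - 4 = -4 - 2*y)
G(C) = 3 (G(C) = sqrt((-4 - 2*(-2)) + 9) = sqrt((-4 + 4) + 9) = sqrt(0 + 9) = sqrt(9) = 3)
(-389 + G((2*6)*3))**2 = (-389 + 3)**2 = (-386)**2 = 148996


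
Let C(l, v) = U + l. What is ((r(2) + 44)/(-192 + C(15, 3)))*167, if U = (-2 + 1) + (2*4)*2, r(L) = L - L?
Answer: -3674/81 ≈ -45.358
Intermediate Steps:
r(L) = 0
U = 15 (U = -1 + 8*2 = -1 + 16 = 15)
C(l, v) = 15 + l
((r(2) + 44)/(-192 + C(15, 3)))*167 = ((0 + 44)/(-192 + (15 + 15)))*167 = (44/(-192 + 30))*167 = (44/(-162))*167 = (44*(-1/162))*167 = -22/81*167 = -3674/81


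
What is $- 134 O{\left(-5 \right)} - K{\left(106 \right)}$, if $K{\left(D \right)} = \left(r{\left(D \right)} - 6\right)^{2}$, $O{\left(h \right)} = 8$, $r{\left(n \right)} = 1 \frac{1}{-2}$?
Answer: $- \frac{4457}{4} \approx -1114.3$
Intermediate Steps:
$r{\left(n \right)} = - \frac{1}{2}$ ($r{\left(n \right)} = 1 \left(- \frac{1}{2}\right) = - \frac{1}{2}$)
$K{\left(D \right)} = \frac{169}{4}$ ($K{\left(D \right)} = \left(- \frac{1}{2} - 6\right)^{2} = \left(- \frac{13}{2}\right)^{2} = \frac{169}{4}$)
$- 134 O{\left(-5 \right)} - K{\left(106 \right)} = \left(-134\right) 8 - \frac{169}{4} = -1072 - \frac{169}{4} = - \frac{4457}{4}$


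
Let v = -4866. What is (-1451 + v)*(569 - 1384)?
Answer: 5148355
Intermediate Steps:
(-1451 + v)*(569 - 1384) = (-1451 - 4866)*(569 - 1384) = -6317*(-815) = 5148355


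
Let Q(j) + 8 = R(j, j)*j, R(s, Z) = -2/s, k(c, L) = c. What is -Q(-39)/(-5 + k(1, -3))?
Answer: -5/2 ≈ -2.5000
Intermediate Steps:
Q(j) = -10 (Q(j) = -8 + (-2/j)*j = -8 - 2 = -10)
-Q(-39)/(-5 + k(1, -3)) = -(-10)/(-5 + 1) = -(-10)/(-4) = -(-10)*(-1)/4 = -1*5/2 = -5/2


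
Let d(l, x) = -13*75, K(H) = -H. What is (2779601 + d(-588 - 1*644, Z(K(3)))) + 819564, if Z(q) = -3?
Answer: 3598190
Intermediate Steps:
d(l, x) = -975
(2779601 + d(-588 - 1*644, Z(K(3)))) + 819564 = (2779601 - 975) + 819564 = 2778626 + 819564 = 3598190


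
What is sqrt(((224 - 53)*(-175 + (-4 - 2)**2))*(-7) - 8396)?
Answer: sqrt(157987) ≈ 397.48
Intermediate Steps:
sqrt(((224 - 53)*(-175 + (-4 - 2)**2))*(-7) - 8396) = sqrt((171*(-175 + (-6)**2))*(-7) - 8396) = sqrt((171*(-175 + 36))*(-7) - 8396) = sqrt((171*(-139))*(-7) - 8396) = sqrt(-23769*(-7) - 8396) = sqrt(166383 - 8396) = sqrt(157987)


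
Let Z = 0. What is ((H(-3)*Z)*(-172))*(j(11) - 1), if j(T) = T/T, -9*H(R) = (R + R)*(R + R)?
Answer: 0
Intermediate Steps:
H(R) = -4*R²/9 (H(R) = -(R + R)*(R + R)/9 = -2*R*2*R/9 = -4*R²/9)
j(T) = 1
((H(-3)*Z)*(-172))*(j(11) - 1) = ((-4/9*(-3)²*0)*(-172))*(1 - 1) = ((-4/9*9*0)*(-172))*0 = (-4*0*(-172))*0 = (0*(-172))*0 = 0*0 = 0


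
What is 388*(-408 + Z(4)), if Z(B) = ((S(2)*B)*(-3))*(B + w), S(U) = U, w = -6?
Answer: -139680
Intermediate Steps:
Z(B) = -6*B*(-6 + B) (Z(B) = ((2*B)*(-3))*(B - 6) = (-6*B)*(-6 + B) = -6*B*(-6 + B))
388*(-408 + Z(4)) = 388*(-408 + 6*4*(6 - 1*4)) = 388*(-408 + 6*4*(6 - 4)) = 388*(-408 + 6*4*2) = 388*(-408 + 48) = 388*(-360) = -139680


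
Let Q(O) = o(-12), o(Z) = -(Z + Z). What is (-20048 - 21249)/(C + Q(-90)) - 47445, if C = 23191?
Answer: -1101476972/23215 ≈ -47447.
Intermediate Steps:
o(Z) = -2*Z
Q(O) = 24 (Q(O) = -2*(-12) = 24)
(-20048 - 21249)/(C + Q(-90)) - 47445 = (-20048 - 21249)/(23191 + 24) - 47445 = -41297/23215 - 47445 = -1101476972/23215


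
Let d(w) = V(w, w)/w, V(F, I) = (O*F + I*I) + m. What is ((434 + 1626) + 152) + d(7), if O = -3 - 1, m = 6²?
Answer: 15541/7 ≈ 2220.1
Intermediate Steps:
m = 36
O = -4
V(F, I) = 36 + I² - 4*F (V(F, I) = (-4*F + I*I) + 36 = (-4*F + I²) + 36 = (I² - 4*F) + 36 = 36 + I² - 4*F)
d(w) = (36 + w² - 4*w)/w
((434 + 1626) + 152) + d(7) = ((434 + 1626) + 152) + (-4 + 7 + 36/7) = (2060 + 152) + (-4 + 7 + 36*(⅐)) = 2212 + (-4 + 7 + 36/7) = 2212 + 57/7 = 15541/7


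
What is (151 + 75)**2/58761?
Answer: 51076/58761 ≈ 0.86922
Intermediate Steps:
(151 + 75)**2/58761 = 226**2*(1/58761) = 51076*(1/58761) = 51076/58761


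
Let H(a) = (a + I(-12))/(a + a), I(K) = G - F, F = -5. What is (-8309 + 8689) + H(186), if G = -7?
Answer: 35386/93 ≈ 380.49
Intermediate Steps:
I(K) = -2 (I(K) = -7 - 1*(-5) = -7 + 5 = -2)
H(a) = (-2 + a)/(2*a) (H(a) = (a - 2)/(a + a) = (-2 + a)/((2*a)) = (-2 + a)*(1/(2*a)) = (-2 + a)/(2*a))
(-8309 + 8689) + H(186) = (-8309 + 8689) + (½)*(-2 + 186)/186 = 380 + (½)*(1/186)*184 = 380 + 46/93 = 35386/93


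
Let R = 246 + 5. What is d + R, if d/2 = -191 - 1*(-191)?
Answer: 251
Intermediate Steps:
d = 0 (d = 2*(-191 - 1*(-191)) = 2*(-191 + 191) = 2*0 = 0)
R = 251
d + R = 0 + 251 = 251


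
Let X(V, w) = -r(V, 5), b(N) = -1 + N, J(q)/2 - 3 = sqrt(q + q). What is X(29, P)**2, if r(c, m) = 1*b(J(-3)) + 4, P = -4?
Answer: 57 + 36*I*sqrt(6) ≈ 57.0 + 88.182*I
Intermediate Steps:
J(q) = 6 + 2*sqrt(2)*sqrt(q) (J(q) = 6 + 2*sqrt(q + q) = 6 + 2*sqrt(2*q) = 6 + 2*(sqrt(2)*sqrt(q)) = 6 + 2*sqrt(2)*sqrt(q))
r(c, m) = 9 + 2*I*sqrt(6) (r(c, m) = 1*(-1 + (6 + 2*sqrt(2)*sqrt(-3))) + 4 = 1*(-1 + (6 + 2*sqrt(2)*(I*sqrt(3)))) + 4 = 1*(-1 + (6 + 2*I*sqrt(6))) + 4 = 1*(5 + 2*I*sqrt(6)) + 4 = (5 + 2*I*sqrt(6)) + 4 = 9 + 2*I*sqrt(6))
X(V, w) = -9 - 2*I*sqrt(6) (X(V, w) = -(9 + 2*I*sqrt(6)) = -9 - 2*I*sqrt(6))
X(29, P)**2 = (-9 - 2*I*sqrt(6))**2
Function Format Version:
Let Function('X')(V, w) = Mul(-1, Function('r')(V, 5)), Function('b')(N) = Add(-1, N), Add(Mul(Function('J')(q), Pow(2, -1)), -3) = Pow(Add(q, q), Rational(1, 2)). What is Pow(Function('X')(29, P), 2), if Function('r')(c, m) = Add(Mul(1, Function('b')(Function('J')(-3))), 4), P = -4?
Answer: Add(57, Mul(36, I, Pow(6, Rational(1, 2)))) ≈ Add(57.000, Mul(88.182, I))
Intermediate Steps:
Function('J')(q) = Add(6, Mul(2, Pow(2, Rational(1, 2)), Pow(q, Rational(1, 2)))) (Function('J')(q) = Add(6, Mul(2, Pow(Add(q, q), Rational(1, 2)))) = Add(6, Mul(2, Pow(Mul(2, q), Rational(1, 2)))) = Add(6, Mul(2, Mul(Pow(2, Rational(1, 2)), Pow(q, Rational(1, 2))))) = Add(6, Mul(2, Pow(2, Rational(1, 2)), Pow(q, Rational(1, 2)))))
Function('r')(c, m) = Add(9, Mul(2, I, Pow(6, Rational(1, 2)))) (Function('r')(c, m) = Add(Mul(1, Add(-1, Add(6, Mul(2, Pow(2, Rational(1, 2)), Pow(-3, Rational(1, 2)))))), 4) = Add(Mul(1, Add(-1, Add(6, Mul(2, Pow(2, Rational(1, 2)), Mul(I, Pow(3, Rational(1, 2))))))), 4) = Add(Mul(1, Add(-1, Add(6, Mul(2, I, Pow(6, Rational(1, 2)))))), 4) = Add(Mul(1, Add(5, Mul(2, I, Pow(6, Rational(1, 2))))), 4) = Add(Add(5, Mul(2, I, Pow(6, Rational(1, 2)))), 4) = Add(9, Mul(2, I, Pow(6, Rational(1, 2)))))
Function('X')(V, w) = Add(-9, Mul(-2, I, Pow(6, Rational(1, 2)))) (Function('X')(V, w) = Mul(-1, Add(9, Mul(2, I, Pow(6, Rational(1, 2))))) = Add(-9, Mul(-2, I, Pow(6, Rational(1, 2)))))
Pow(Function('X')(29, P), 2) = Pow(Add(-9, Mul(-2, I, Pow(6, Rational(1, 2)))), 2)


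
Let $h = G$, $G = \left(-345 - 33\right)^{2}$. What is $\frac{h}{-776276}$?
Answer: $- \frac{35721}{194069} \approx -0.18406$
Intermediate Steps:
$G = 142884$ ($G = \left(-378\right)^{2} = 142884$)
$h = 142884$
$\frac{h}{-776276} = \frac{142884}{-776276} = 142884 \left(- \frac{1}{776276}\right) = - \frac{35721}{194069}$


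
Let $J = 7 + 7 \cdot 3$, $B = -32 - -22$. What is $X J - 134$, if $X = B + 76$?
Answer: $1714$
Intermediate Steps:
$B = -10$ ($B = -32 + 22 = -10$)
$J = 28$ ($J = 7 + 21 = 28$)
$X = 66$ ($X = -10 + 76 = 66$)
$X J - 134 = 66 \cdot 28 - 134 = 1848 - 134 = 1714$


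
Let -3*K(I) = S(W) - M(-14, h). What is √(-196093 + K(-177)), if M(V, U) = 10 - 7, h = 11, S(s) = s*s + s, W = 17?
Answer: I*√196194 ≈ 442.94*I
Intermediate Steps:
S(s) = s + s² (S(s) = s² + s = s + s²)
M(V, U) = 3
K(I) = -101 (K(I) = -(17*(1 + 17) - 1*3)/3 = -(17*18 - 3)/3 = -(306 - 3)/3 = -⅓*303 = -101)
√(-196093 + K(-177)) = √(-196093 - 101) = √(-196194) = I*√196194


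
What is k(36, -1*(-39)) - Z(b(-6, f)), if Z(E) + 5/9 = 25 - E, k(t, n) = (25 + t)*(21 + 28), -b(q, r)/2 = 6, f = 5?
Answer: 26573/9 ≈ 2952.6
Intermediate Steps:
b(q, r) = -12 (b(q, r) = -2*6 = -12)
k(t, n) = 1225 + 49*t (k(t, n) = (25 + t)*49 = 1225 + 49*t)
Z(E) = 220/9 - E (Z(E) = -5/9 + (25 - E) = 220/9 - E)
k(36, -1*(-39)) - Z(b(-6, f)) = (1225 + 49*36) - (220/9 - 1*(-12)) = (1225 + 1764) - (220/9 + 12) = 2989 - 1*328/9 = 2989 - 328/9 = 26573/9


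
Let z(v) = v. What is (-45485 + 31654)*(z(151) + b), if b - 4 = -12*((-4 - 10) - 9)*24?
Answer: -93760349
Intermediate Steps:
b = 6628 (b = 4 - 12*((-4 - 10) - 9)*24 = 4 - 12*(-14 - 9)*24 = 4 - 12*(-23)*24 = 4 + 276*24 = 4 + 6624 = 6628)
(-45485 + 31654)*(z(151) + b) = (-45485 + 31654)*(151 + 6628) = -13831*6779 = -93760349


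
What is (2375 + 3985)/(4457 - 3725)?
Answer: 530/61 ≈ 8.6885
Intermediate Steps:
(2375 + 3985)/(4457 - 3725) = 6360/732 = 6360*(1/732) = 530/61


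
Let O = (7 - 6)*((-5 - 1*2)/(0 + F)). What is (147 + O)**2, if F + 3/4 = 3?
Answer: 1677025/81 ≈ 20704.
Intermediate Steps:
F = 9/4 (F = -3/4 + 3 = 9/4 ≈ 2.2500)
O = -28/9 (O = (7 - 6)*((-5 - 1*2)/(0 + 9/4)) = 1*((-5 - 2)/(9/4)) = 1*(-7*4/9) = 1*(-28/9) = -28/9 ≈ -3.1111)
(147 + O)**2 = (147 - 28/9)**2 = (1295/9)**2 = 1677025/81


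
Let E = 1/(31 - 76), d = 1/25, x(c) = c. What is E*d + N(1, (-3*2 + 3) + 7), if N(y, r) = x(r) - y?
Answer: 3374/1125 ≈ 2.9991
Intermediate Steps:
d = 1/25 ≈ 0.040000
N(y, r) = r - y
E = -1/45 (E = 1/(-45) = -1/45 ≈ -0.022222)
E*d + N(1, (-3*2 + 3) + 7) = -1/45*1/25 + (((-3*2 + 3) + 7) - 1*1) = -1/1125 + (((-6 + 3) + 7) - 1) = -1/1125 + ((-3 + 7) - 1) = -1/1125 + (4 - 1) = -1/1125 + 3 = 3374/1125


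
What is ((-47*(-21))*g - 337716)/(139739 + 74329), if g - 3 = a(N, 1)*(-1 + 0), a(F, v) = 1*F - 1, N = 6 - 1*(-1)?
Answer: -113559/71356 ≈ -1.5914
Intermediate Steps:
N = 7 (N = 6 + 1 = 7)
a(F, v) = -1 + F (a(F, v) = F - 1 = -1 + F)
g = -3 (g = 3 + (-1 + 7)*(-1 + 0) = 3 + 6*(-1) = 3 - 6 = -3)
((-47*(-21))*g - 337716)/(139739 + 74329) = (-47*(-21)*(-3) - 337716)/(139739 + 74329) = (987*(-3) - 337716)/214068 = (-2961 - 337716)*(1/214068) = -340677*1/214068 = -113559/71356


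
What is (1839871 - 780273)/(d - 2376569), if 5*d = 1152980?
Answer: -1059598/2145973 ≈ -0.49376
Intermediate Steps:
d = 230596 (d = (⅕)*1152980 = 230596)
(1839871 - 780273)/(d - 2376569) = (1839871 - 780273)/(230596 - 2376569) = 1059598/(-2145973) = 1059598*(-1/2145973) = -1059598/2145973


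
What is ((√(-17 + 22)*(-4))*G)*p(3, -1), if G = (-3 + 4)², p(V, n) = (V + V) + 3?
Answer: -36*√5 ≈ -80.498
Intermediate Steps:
p(V, n) = 3 + 2*V (p(V, n) = 2*V + 3 = 3 + 2*V)
G = 1 (G = 1² = 1)
((√(-17 + 22)*(-4))*G)*p(3, -1) = ((√(-17 + 22)*(-4))*1)*(3 + 2*3) = ((√5*(-4))*1)*(3 + 6) = (-4*√5*1)*9 = -4*√5*9 = -36*√5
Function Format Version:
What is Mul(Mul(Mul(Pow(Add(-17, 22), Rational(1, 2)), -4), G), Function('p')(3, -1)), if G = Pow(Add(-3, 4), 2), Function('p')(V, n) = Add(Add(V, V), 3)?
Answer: Mul(-36, Pow(5, Rational(1, 2))) ≈ -80.498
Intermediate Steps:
Function('p')(V, n) = Add(3, Mul(2, V)) (Function('p')(V, n) = Add(Mul(2, V), 3) = Add(3, Mul(2, V)))
G = 1 (G = Pow(1, 2) = 1)
Mul(Mul(Mul(Pow(Add(-17, 22), Rational(1, 2)), -4), G), Function('p')(3, -1)) = Mul(Mul(Mul(Pow(Add(-17, 22), Rational(1, 2)), -4), 1), Add(3, Mul(2, 3))) = Mul(Mul(Mul(Pow(5, Rational(1, 2)), -4), 1), Add(3, 6)) = Mul(Mul(Mul(-4, Pow(5, Rational(1, 2))), 1), 9) = Mul(Mul(-4, Pow(5, Rational(1, 2))), 9) = Mul(-36, Pow(5, Rational(1, 2)))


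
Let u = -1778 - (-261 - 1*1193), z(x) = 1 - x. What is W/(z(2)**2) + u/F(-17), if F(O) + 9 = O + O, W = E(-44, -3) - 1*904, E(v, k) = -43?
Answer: -40397/43 ≈ -939.46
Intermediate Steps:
W = -947 (W = -43 - 1*904 = -43 - 904 = -947)
F(O) = -9 + 2*O (F(O) = -9 + (O + O) = -9 + 2*O)
u = -324 (u = -1778 - (-261 - 1193) = -1778 - 1*(-1454) = -1778 + 1454 = -324)
W/(z(2)**2) + u/F(-17) = -947/(1 - 1*2)**2 - 324/(-9 + 2*(-17)) = -947/(1 - 2)**2 - 324/(-9 - 34) = -947/((-1)**2) - 324/(-43) = -947/1 - 324*(-1/43) = -947*1 + 324/43 = -947 + 324/43 = -40397/43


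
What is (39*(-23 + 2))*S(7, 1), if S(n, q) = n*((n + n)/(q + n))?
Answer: -40131/4 ≈ -10033.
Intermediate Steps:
S(n, q) = 2*n**2/(n + q) (S(n, q) = n*((2*n)/(n + q)) = n*(2*n/(n + q)) = 2*n**2/(n + q))
(39*(-23 + 2))*S(7, 1) = (39*(-23 + 2))*(2*7**2/(7 + 1)) = (39*(-21))*(2*49/8) = -1638*49/8 = -819*49/4 = -40131/4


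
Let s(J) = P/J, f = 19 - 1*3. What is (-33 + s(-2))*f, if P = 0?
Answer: -528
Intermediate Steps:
f = 16 (f = 19 - 3 = 16)
s(J) = 0 (s(J) = 0/J = 0)
(-33 + s(-2))*f = (-33 + 0)*16 = -33*16 = -528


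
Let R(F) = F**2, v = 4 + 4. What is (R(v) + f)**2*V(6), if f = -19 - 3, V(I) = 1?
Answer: 1764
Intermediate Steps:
v = 8
f = -22
(R(v) + f)**2*V(6) = (8**2 - 22)**2*1 = (64 - 22)**2*1 = 42**2*1 = 1764*1 = 1764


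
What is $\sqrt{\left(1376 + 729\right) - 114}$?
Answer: $\sqrt{1991} \approx 44.621$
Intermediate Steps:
$\sqrt{\left(1376 + 729\right) - 114} = \sqrt{2105 - 114} = \sqrt{1991}$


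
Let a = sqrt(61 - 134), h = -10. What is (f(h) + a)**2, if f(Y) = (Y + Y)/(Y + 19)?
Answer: (20 - 9*I*sqrt(73))**2/81 ≈ -68.062 - 37.973*I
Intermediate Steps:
f(Y) = 2*Y/(19 + Y) (f(Y) = (2*Y)/(19 + Y) = 2*Y/(19 + Y))
a = I*sqrt(73) (a = sqrt(-73) = I*sqrt(73) ≈ 8.544*I)
(f(h) + a)**2 = (2*(-10)/(19 - 10) + I*sqrt(73))**2 = (2*(-10)/9 + I*sqrt(73))**2 = (2*(-10)*(1/9) + I*sqrt(73))**2 = (-20/9 + I*sqrt(73))**2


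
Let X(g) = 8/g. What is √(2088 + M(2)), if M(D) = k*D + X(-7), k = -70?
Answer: 2*√23849/7 ≈ 44.123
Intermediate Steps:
M(D) = -8/7 - 70*D (M(D) = -70*D + 8/(-7) = -70*D + 8*(-⅐) = -70*D - 8/7 = -8/7 - 70*D)
√(2088 + M(2)) = √(2088 + (-8/7 - 70*2)) = √(2088 + (-8/7 - 140)) = √(2088 - 988/7) = √(13628/7) = 2*√23849/7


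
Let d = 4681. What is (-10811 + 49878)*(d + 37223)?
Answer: 1637063568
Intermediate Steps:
(-10811 + 49878)*(d + 37223) = (-10811 + 49878)*(4681 + 37223) = 39067*41904 = 1637063568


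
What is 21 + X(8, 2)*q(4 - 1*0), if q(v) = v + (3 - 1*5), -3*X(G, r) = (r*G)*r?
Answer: -⅓ ≈ -0.33333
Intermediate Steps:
X(G, r) = -G*r²/3 (X(G, r) = -r*G*r/3 = -G*r*r/3 = -G*r²/3)
q(v) = -2 + v (q(v) = v + (3 - 5) = v - 2 = -2 + v)
21 + X(8, 2)*q(4 - 1*0) = 21 + (-⅓*8*2²)*(-2 + (4 - 1*0)) = 21 + (-⅓*8*4)*(-2 + (4 + 0)) = 21 - 32*(-2 + 4)/3 = 21 - 32/3*2 = 21 - 64/3 = -⅓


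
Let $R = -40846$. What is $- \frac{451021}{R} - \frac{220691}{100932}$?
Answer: $\frac{1404157961}{158564172} \approx 8.8555$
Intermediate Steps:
$- \frac{451021}{R} - \frac{220691}{100932} = - \frac{451021}{-40846} - \frac{220691}{100932} = \left(-451021\right) \left(- \frac{1}{40846}\right) - \frac{220691}{100932} = \frac{451021}{40846} - \frac{220691}{100932} = \frac{1404157961}{158564172}$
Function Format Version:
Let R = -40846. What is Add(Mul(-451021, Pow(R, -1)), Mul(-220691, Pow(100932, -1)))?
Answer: Rational(1404157961, 158564172) ≈ 8.8555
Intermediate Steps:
Add(Mul(-451021, Pow(R, -1)), Mul(-220691, Pow(100932, -1))) = Add(Mul(-451021, Pow(-40846, -1)), Mul(-220691, Pow(100932, -1))) = Add(Mul(-451021, Rational(-1, 40846)), Mul(-220691, Rational(1, 100932))) = Add(Rational(451021, 40846), Rational(-220691, 100932)) = Rational(1404157961, 158564172)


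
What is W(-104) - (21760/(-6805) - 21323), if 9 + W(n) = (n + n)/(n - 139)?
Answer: 7050370646/330723 ≈ 21318.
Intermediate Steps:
W(n) = -9 + 2*n/(-139 + n) (W(n) = -9 + (n + n)/(n - 139) = -9 + (2*n)/(-139 + n) = -9 + 2*n/(-139 + n))
W(-104) - (21760/(-6805) - 21323) = (1251 - 7*(-104))/(-139 - 104) - (21760/(-6805) - 21323) = (1251 + 728)/(-243) - (21760*(-1/6805) - 21323) = -1/243*1979 - (-4352/1361 - 21323) = -1979/243 - 1*(-29024955/1361) = -1979/243 + 29024955/1361 = 7050370646/330723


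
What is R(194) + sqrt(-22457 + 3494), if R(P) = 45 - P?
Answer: -149 + 21*I*sqrt(43) ≈ -149.0 + 137.71*I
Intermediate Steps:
R(194) + sqrt(-22457 + 3494) = (45 - 1*194) + sqrt(-22457 + 3494) = (45 - 194) + sqrt(-18963) = -149 + 21*I*sqrt(43)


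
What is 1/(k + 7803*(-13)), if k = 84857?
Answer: -1/16582 ≈ -6.0306e-5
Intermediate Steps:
1/(k + 7803*(-13)) = 1/(84857 + 7803*(-13)) = 1/(84857 - 101439) = 1/(-16582) = -1/16582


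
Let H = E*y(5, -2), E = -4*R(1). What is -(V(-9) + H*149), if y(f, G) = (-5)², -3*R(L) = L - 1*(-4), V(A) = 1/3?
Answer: -74501/3 ≈ -24834.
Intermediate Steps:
V(A) = ⅓
R(L) = -4/3 - L/3 (R(L) = -(L - 1*(-4))/3 = -(L + 4)/3 = -(4 + L)/3 = -4/3 - L/3)
E = 20/3 (E = -4*(-4/3 - ⅓*1) = -4*(-4/3 - ⅓) = -4*(-5/3) = 20/3 ≈ 6.6667)
y(f, G) = 25
H = 500/3 (H = (20/3)*25 = 500/3 ≈ 166.67)
-(V(-9) + H*149) = -(⅓ + (500/3)*149) = -(⅓ + 74500/3) = -1*74501/3 = -74501/3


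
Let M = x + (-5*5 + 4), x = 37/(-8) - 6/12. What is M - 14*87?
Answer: -9953/8 ≈ -1244.1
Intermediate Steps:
x = -41/8 (x = 37*(-⅛) - 6*1/12 = -37/8 - ½ = -41/8 ≈ -5.1250)
M = -209/8 (M = -41/8 + (-5*5 + 4) = -41/8 + (-25 + 4) = -41/8 - 21 = -209/8 ≈ -26.125)
M - 14*87 = -209/8 - 14*87 = -209/8 - 1218 = -9953/8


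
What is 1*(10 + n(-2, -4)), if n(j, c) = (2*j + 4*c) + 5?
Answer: -5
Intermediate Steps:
n(j, c) = 5 + 2*j + 4*c
1*(10 + n(-2, -4)) = 1*(10 + (5 + 2*(-2) + 4*(-4))) = 1*(10 + (5 - 4 - 16)) = 1*(10 - 15) = 1*(-5) = -5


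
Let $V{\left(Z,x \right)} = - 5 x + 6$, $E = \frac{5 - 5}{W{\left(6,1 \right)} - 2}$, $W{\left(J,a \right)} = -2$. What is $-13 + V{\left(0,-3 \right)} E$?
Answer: $-13$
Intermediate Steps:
$E = 0$ ($E = \frac{5 - 5}{-2 - 2} = \frac{0}{-4} = 0 \left(- \frac{1}{4}\right) = 0$)
$V{\left(Z,x \right)} = 6 - 5 x$
$-13 + V{\left(0,-3 \right)} E = -13 + \left(6 - -15\right) 0 = -13 + \left(6 + 15\right) 0 = -13 + 21 \cdot 0 = -13 + 0 = -13$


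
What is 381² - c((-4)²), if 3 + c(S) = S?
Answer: 145148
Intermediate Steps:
c(S) = -3 + S
381² - c((-4)²) = 381² - (-3 + (-4)²) = 145161 - (-3 + 16) = 145161 - 1*13 = 145161 - 13 = 145148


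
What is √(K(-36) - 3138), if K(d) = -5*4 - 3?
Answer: I*√3161 ≈ 56.223*I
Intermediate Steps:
K(d) = -23 (K(d) = -20 - 3 = -23)
√(K(-36) - 3138) = √(-23 - 3138) = √(-3161) = I*√3161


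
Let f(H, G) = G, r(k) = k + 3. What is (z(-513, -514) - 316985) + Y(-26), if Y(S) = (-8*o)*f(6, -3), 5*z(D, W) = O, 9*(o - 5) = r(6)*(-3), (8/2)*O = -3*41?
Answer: -6338863/20 ≈ -3.1694e+5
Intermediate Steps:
r(k) = 3 + k
O = -123/4 (O = (-3*41)/4 = (¼)*(-123) = -123/4 ≈ -30.750)
o = 2 (o = 5 + ((3 + 6)*(-3))/9 = 5 + (9*(-3))/9 = 5 + (⅑)*(-27) = 5 - 3 = 2)
z(D, W) = -123/20 (z(D, W) = (⅕)*(-123/4) = -123/20)
Y(S) = 48 (Y(S) = -8*2*(-3) = -16*(-3) = 48)
(z(-513, -514) - 316985) + Y(-26) = (-123/20 - 316985) + 48 = -6339823/20 + 48 = -6338863/20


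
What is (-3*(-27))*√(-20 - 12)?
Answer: 324*I*√2 ≈ 458.21*I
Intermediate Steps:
(-3*(-27))*√(-20 - 12) = 81*√(-32) = 81*(4*I*√2) = 324*I*√2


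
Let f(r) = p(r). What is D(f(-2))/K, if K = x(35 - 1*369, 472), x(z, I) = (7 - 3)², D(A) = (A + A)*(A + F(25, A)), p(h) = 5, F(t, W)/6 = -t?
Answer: -725/8 ≈ -90.625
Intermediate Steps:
F(t, W) = -6*t (F(t, W) = 6*(-t) = -6*t)
f(r) = 5
D(A) = 2*A*(-150 + A) (D(A) = (A + A)*(A - 6*25) = (2*A)*(A - 150) = (2*A)*(-150 + A) = 2*A*(-150 + A))
x(z, I) = 16 (x(z, I) = 4² = 16)
K = 16
D(f(-2))/K = (2*5*(-150 + 5))/16 = (2*5*(-145))*(1/16) = -1450*1/16 = -725/8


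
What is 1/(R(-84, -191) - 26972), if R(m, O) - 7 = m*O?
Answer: -1/10921 ≈ -9.1567e-5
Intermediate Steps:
R(m, O) = 7 + O*m (R(m, O) = 7 + m*O = 7 + O*m)
1/(R(-84, -191) - 26972) = 1/((7 - 191*(-84)) - 26972) = 1/((7 + 16044) - 26972) = 1/(16051 - 26972) = 1/(-10921) = -1/10921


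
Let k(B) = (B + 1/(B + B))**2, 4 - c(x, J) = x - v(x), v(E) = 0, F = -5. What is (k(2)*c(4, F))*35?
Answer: 0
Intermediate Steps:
c(x, J) = 4 - x (c(x, J) = 4 - (x - 1*0) = 4 - (x + 0) = 4 - x)
k(B) = (B + 1/(2*B))**2
(k(2)*c(4, F))*35 = (((1/4)*(1 + 2*2**2)**2/2**2)*(4 - 1*4))*35 = (((1/4)*(1/4)*(1 + 2*4)**2)*(4 - 4))*35 = (((1/4)*(1/4)*(1 + 8)**2)*0)*35 = (((1/4)*(1/4)*9**2)*0)*35 = (((1/4)*(1/4)*81)*0)*35 = ((81/16)*0)*35 = 0*35 = 0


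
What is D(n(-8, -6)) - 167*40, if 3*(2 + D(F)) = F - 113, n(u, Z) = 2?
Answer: -6719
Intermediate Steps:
D(F) = -119/3 + F/3 (D(F) = -2 + (F - 113)/3 = -2 + (-113 + F)/3 = -2 + (-113/3 + F/3) = -119/3 + F/3)
D(n(-8, -6)) - 167*40 = (-119/3 + (1/3)*2) - 167*40 = (-119/3 + 2/3) - 6680 = -39 - 6680 = -6719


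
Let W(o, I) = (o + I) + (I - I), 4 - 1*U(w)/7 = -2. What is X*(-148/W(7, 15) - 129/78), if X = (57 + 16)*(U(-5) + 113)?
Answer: -27122055/286 ≈ -94832.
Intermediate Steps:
U(w) = 42 (U(w) = 28 - 7*(-2) = 28 + 14 = 42)
W(o, I) = I + o (W(o, I) = (I + o) + 0 = I + o)
X = 11315 (X = (57 + 16)*(42 + 113) = 73*155 = 11315)
X*(-148/W(7, 15) - 129/78) = 11315*(-148/(15 + 7) - 129/78) = 11315*(-148/22 - 129*1/78) = 11315*(-148*1/22 - 43/26) = 11315*(-74/11 - 43/26) = 11315*(-2397/286) = -27122055/286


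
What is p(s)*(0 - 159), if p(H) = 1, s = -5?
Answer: -159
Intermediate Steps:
p(s)*(0 - 159) = 1*(0 - 159) = 1*(-159) = -159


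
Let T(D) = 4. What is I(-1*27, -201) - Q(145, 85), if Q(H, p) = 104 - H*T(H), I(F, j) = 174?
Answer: 650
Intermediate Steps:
Q(H, p) = 104 - 4*H (Q(H, p) = 104 - H*4 = 104 - 4*H)
I(-1*27, -201) - Q(145, 85) = 174 - (104 - 4*145) = 174 - (104 - 580) = 174 - 1*(-476) = 174 + 476 = 650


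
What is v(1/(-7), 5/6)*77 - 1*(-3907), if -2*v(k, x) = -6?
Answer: 4138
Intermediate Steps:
v(k, x) = 3 (v(k, x) = -½*(-6) = 3)
v(1/(-7), 5/6)*77 - 1*(-3907) = 3*77 - 1*(-3907) = 231 + 3907 = 4138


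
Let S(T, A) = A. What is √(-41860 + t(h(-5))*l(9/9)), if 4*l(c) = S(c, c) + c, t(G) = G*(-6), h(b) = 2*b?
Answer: I*√41830 ≈ 204.52*I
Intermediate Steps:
t(G) = -6*G
l(c) = c/2 (l(c) = (c + c)/4 = (2*c)/4 = c/2)
√(-41860 + t(h(-5))*l(9/9)) = √(-41860 + (-12*(-5))*((9/9)/2)) = √(-41860 + (-6*(-10))*((9*(⅑))/2)) = √(-41860 + 60*((½)*1)) = √(-41860 + 60*(½)) = √(-41860 + 30) = √(-41830) = I*√41830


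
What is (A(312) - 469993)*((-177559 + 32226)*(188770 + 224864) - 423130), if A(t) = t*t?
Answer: 22401829385264548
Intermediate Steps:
A(t) = t**2
(A(312) - 469993)*((-177559 + 32226)*(188770 + 224864) - 423130) = (312**2 - 469993)*((-177559 + 32226)*(188770 + 224864) - 423130) = (97344 - 469993)*(-145333*413634 - 423130) = -372649*(-60114670122 - 423130) = -372649*(-60115093252) = 22401829385264548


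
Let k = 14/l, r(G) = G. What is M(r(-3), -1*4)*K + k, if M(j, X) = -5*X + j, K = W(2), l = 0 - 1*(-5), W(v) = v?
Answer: 184/5 ≈ 36.800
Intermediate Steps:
l = 5 (l = 0 + 5 = 5)
K = 2
M(j, X) = j - 5*X
k = 14/5 ≈ 2.8000
M(r(-3), -1*4)*K + k = (-3 - (-5)*4)*2 + 14/5 = (-3 - 5*(-4))*2 + 14/5 = (-3 + 20)*2 + 14/5 = 17*2 + 14/5 = 34 + 14/5 = 184/5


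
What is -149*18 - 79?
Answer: -2761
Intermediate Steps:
-149*18 - 79 = -2682 - 79 = -2761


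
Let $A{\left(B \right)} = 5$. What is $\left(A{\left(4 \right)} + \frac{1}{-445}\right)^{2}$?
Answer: $\frac{4946176}{198025} \approx 24.978$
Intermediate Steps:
$\left(A{\left(4 \right)} + \frac{1}{-445}\right)^{2} = \left(5 + \frac{1}{-445}\right)^{2} = \left(5 - \frac{1}{445}\right)^{2} = \left(\frac{2224}{445}\right)^{2} = \frac{4946176}{198025}$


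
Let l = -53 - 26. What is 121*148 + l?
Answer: 17829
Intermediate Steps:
l = -79
121*148 + l = 121*148 - 79 = 17908 - 79 = 17829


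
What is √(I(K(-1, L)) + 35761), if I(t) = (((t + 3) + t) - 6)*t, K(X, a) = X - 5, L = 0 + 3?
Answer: √35851 ≈ 189.34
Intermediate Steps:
L = 3
K(X, a) = -5 + X
I(t) = t*(-3 + 2*t) (I(t) = (((3 + t) + t) - 6)*t = ((3 + 2*t) - 6)*t = (-3 + 2*t)*t = t*(-3 + 2*t))
√(I(K(-1, L)) + 35761) = √((-5 - 1)*(-3 + 2*(-5 - 1)) + 35761) = √(-6*(-3 + 2*(-6)) + 35761) = √(-6*(-3 - 12) + 35761) = √(-6*(-15) + 35761) = √(90 + 35761) = √35851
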